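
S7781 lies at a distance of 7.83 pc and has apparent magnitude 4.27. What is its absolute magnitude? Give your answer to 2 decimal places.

M = m − 5 log₁₀(d/10 pc) = 4.27 − 5 log₁₀(7.83/10)
  = 4.27 − 5 × -0.106 = 4.27 − -0.53 = 4.80.

4.80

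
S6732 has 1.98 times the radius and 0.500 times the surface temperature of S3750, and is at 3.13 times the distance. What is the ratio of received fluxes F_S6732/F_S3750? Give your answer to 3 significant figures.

L_S6732/L_S3750 = (R_S6732/R_S3750)²(T_S6732/T_S3750)⁴ = (1.98)² × (0.500)⁴ = 0.2450.
F_S6732/F_S3750 = (L_S6732/L_S3750)/(d_S6732/d_S3750)² = 0.2450 / (3.13)² = 0.02501.

0.0250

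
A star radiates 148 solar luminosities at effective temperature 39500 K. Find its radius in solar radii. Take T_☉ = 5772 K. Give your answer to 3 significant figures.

0.260 solar radii

R/R_☉ = √(L/L_☉) / (T/T_☉)² = √(148) / (6.843)²
       = 12.17 / 46.83 = 0.2598.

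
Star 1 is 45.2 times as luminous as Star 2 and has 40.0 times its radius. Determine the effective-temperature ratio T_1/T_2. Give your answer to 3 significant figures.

0.410

L ∝ R²T⁴ gives T ∝ (L/R²)^(1/4), so
T_1/T_2 = (45.2 / 40.0²)^(1/4) = (0.02825)^(1/4) = 0.4100.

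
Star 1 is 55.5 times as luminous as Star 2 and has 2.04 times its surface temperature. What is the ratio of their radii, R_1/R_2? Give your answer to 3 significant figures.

1.79

L ∝ R²T⁴ gives R ∝ √L / T², so
R_1/R_2 = √(55.5) / (2.04)² = 7.450 / 4.162 = 1.790.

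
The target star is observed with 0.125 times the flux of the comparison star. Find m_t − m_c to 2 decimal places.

2.26

m_t − m_c = −2.5 log₁₀(F_t/F_c) = −2.5 log₁₀(0.125) = −2.5 × (-0.903) = 2.258.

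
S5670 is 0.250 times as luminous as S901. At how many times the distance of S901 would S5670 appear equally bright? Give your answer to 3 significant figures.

Equal flux requires L_S5670/d_S5670² = L_S901/d_S901², so d_S5670/d_S901 = √(L_S5670/L_S901)
= √(0.250) = 0.5000.

0.500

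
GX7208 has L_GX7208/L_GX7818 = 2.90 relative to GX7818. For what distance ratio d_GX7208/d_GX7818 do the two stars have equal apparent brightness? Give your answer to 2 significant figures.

1.7

Equal flux requires L_GX7208/d_GX7208² = L_GX7818/d_GX7818², so d_GX7208/d_GX7818 = √(L_GX7208/L_GX7818)
= √(2.90) = 1.703.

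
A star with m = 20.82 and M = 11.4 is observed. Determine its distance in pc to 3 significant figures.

766 pc

m − M = 5 log₁₀(d/10 pc)
20.82 − (11.4) = 9.42 = 5 log₁₀(d/10)
d = 10 × 10^(9.42/5) = 10 × 10^1.884 = 765.6 pc.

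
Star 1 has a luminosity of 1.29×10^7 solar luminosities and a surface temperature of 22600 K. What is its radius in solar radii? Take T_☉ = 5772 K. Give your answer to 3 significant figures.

234 solar radii

R/R_☉ = √(L/L_☉) / (T/T_☉)² = √(1.29×10^7) / (3.915)²
       = 3592 / 15.33 = 234.3.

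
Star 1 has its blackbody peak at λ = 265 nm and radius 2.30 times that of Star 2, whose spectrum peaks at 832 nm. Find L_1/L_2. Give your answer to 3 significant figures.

Wien's law gives T ∝ 1/λ_max, so T_1/T_2 = λ_2/λ_1 = 832/265 = 3.140.
Then L ∝ R²T⁴ gives L_1/L_2 = (2.30)² × (3.140)⁴ = 5.290 × 97.16 = 514.0.

514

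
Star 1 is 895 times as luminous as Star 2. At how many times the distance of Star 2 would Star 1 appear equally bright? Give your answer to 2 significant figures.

30

Equal flux requires L_1/d_1² = L_2/d_2², so d_1/d_2 = √(L_1/L_2)
= √(895) = 29.92.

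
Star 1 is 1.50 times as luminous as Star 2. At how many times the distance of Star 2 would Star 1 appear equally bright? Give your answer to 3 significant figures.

1.22

Equal flux requires L_1/d_1² = L_2/d_2², so d_1/d_2 = √(L_1/L_2)
= √(1.50) = 1.225.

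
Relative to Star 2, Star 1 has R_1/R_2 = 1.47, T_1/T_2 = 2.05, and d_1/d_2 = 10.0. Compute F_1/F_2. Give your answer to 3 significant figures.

0.382

L_1/L_2 = (R_1/R_2)²(T_1/T_2)⁴ = (1.47)² × (2.05)⁴ = 38.16.
F_1/F_2 = (L_1/L_2)/(d_1/d_2)² = 38.16 / (10.0)² = 0.3816.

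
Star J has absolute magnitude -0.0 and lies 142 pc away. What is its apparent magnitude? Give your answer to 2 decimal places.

5.76

m = M + 5 log₁₀(d/10 pc) = -0.0 + 5 log₁₀(142/10)
  = -0.0 + 5 × 1.152 = -0.0 + 5.76 = 5.76.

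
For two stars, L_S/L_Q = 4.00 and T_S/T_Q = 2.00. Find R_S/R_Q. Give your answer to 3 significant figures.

L ∝ R²T⁴ gives R ∝ √L / T², so
R_S/R_Q = √(4.00) / (2.00)² = 2.000 / 4.000 = 0.5000.

0.500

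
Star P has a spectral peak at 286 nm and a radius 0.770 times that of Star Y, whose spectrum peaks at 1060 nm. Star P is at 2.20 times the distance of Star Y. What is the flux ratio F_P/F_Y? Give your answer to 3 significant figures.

23.1

Wien's law: T_P/T_Y = λ_Y/λ_P = 1060/286 = 3.706.
L_P/L_Y = (R_P/R_Y)²(T_P/T_Y)⁴ = (0.770)²(3.706)⁴ = 111.9.
F_P/F_Y = (L_P/L_Y)/(d_P/d_Y)² = 111.9/(2.20)² = 23.12.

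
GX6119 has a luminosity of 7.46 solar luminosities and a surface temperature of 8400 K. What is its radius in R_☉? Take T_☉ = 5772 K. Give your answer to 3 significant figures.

R/R_☉ = √(L/L_☉) / (T/T_☉)² = √(7.46) / (1.455)²
       = 2.731 / 2.118 = 1.290.

1.29 R_☉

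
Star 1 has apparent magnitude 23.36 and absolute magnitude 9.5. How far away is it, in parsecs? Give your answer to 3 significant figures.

5.92×10^3 pc

m − M = 5 log₁₀(d/10 pc)
23.36 − (9.5) = 13.86 = 5 log₁₀(d/10)
d = 10 × 10^(13.86/5) = 10 × 10^2.772 = 5916 pc.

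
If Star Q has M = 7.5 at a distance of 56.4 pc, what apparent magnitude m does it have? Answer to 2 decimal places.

11.26

m = M + 5 log₁₀(d/10 pc) = 7.5 + 5 log₁₀(56.4/10)
  = 7.5 + 5 × 0.751 = 7.5 + 3.76 = 11.26.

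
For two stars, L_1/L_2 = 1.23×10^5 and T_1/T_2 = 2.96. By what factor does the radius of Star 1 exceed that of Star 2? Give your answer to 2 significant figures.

L ∝ R²T⁴ gives R ∝ √L / T², so
R_1/R_2 = √(1.23×10^5) / (2.96)² = 350.7 / 8.762 = 40.03.

40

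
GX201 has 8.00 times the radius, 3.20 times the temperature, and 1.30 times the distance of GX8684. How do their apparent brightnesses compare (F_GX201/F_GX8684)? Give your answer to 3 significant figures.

L_GX201/L_GX8684 = (R_GX201/R_GX8684)²(T_GX201/T_GX8684)⁴ = (8.00)² × (3.20)⁴ = 6711.
F_GX201/F_GX8684 = (L_GX201/L_GX8684)/(d_GX201/d_GX8684)² = 6711 / (1.30)² = 3971.

3.97×10^3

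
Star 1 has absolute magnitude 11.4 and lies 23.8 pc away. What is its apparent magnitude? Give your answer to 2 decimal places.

13.28

m = M + 5 log₁₀(d/10 pc) = 11.4 + 5 log₁₀(23.8/10)
  = 11.4 + 5 × 0.377 = 11.4 + 1.88 = 13.28.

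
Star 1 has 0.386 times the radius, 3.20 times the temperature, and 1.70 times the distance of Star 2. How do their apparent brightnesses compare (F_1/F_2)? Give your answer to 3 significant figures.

L_1/L_2 = (R_1/R_2)²(T_1/T_2)⁴ = (0.386)² × (3.20)⁴ = 15.62.
F_1/F_2 = (L_1/L_2)/(d_1/d_2)² = 15.62 / (1.70)² = 5.406.

5.41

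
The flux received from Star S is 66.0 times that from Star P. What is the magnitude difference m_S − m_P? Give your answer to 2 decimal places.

m_S − m_P = −2.5 log₁₀(F_S/F_P) = −2.5 log₁₀(66.0) = −2.5 × (1.820) = -4.549.

-4.55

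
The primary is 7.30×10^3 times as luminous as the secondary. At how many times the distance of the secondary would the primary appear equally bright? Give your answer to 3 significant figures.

85.4

Equal flux requires L_p/d_p² = L_s/d_s², so d_p/d_s = √(L_p/L_s)
= √(7.30×10^3) = 85.44.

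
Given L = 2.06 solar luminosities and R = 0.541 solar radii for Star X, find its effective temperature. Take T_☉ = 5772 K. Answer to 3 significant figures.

9.40×10^3 K

T/T_☉ = (L/L_☉)^(1/4) / (R/R_☉)^(1/2)
T = 5772 × (2.06)^(1/4) / √(0.541) = 5772 × 1.198 / 0.7355 = 9401 K.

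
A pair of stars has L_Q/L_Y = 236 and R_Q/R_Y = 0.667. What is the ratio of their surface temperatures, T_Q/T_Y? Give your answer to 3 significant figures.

4.80

L ∝ R²T⁴ gives T ∝ (L/R²)^(1/4), so
T_Q/T_Y = (236 / 0.667²)^(1/4) = (530.5)^(1/4) = 4.799.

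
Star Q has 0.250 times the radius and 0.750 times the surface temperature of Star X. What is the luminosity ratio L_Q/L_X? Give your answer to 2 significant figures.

From the Stefan–Boltzmann law, L ∝ R²T⁴, so
L_Q/L_X = (R_Q/R_X)² (T_Q/T_X)⁴ = (0.250)² × (0.750)⁴ = 0.06250 × 0.3164 = 0.01978.

0.020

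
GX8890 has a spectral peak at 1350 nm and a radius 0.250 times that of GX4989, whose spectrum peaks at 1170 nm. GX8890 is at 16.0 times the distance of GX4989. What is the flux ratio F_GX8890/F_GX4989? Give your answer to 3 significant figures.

1.38×10^-4

Wien's law: T_GX8890/T_GX4989 = λ_GX4989/λ_GX8890 = 1170/1350 = 0.8667.
L_GX8890/L_GX4989 = (R_GX8890/R_GX4989)²(T_GX8890/T_GX4989)⁴ = (0.250)²(0.8667)⁴ = 0.03526.
F_GX8890/F_GX4989 = (L_GX8890/L_GX4989)/(d_GX8890/d_GX4989)² = 0.03526/(16.0)² = 1.377×10^-4.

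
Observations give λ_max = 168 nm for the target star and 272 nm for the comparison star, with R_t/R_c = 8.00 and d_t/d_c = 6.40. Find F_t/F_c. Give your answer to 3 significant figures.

10.7

Wien's law: T_t/T_c = λ_c/λ_t = 272/168 = 1.619.
L_t/L_c = (R_t/R_c)²(T_t/T_c)⁴ = (8.00)²(1.619)⁴ = 439.8.
F_t/F_c = (L_t/L_c)/(d_t/d_c)² = 439.8/(6.40)² = 10.74.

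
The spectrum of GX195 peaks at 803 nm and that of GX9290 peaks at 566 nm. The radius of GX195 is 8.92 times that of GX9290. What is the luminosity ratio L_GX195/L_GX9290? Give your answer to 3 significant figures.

19.6

Wien's law gives T ∝ 1/λ_max, so T_GX195/T_GX9290 = λ_GX9290/λ_GX195 = 566/803 = 0.7049.
Then L ∝ R²T⁴ gives L_GX195/L_GX9290 = (8.92)² × (0.7049)⁴ = 79.57 × 0.2468 = 19.64.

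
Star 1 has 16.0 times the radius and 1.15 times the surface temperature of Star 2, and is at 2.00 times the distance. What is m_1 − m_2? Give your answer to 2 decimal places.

L_1/L_2 = (16.0)²(1.15)⁴ = 447.7.
F_1/F_2 = (L_1/L_2)/(d_1/d_2)² = 447.7/4.000 = 111.9.
m_1 − m_2 = −2.5 log₁₀(111.9) = -5.12.

-5.12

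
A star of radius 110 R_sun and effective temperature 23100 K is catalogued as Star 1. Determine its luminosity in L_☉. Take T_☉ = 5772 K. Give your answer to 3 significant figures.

L/L_☉ = (R/R_☉)² (T/T_☉)⁴ = (110)² × (23100/5772)⁴
       = 1.210×10^4 × (4.002)⁴ = 1.210×10^4 × 256.5 = 3.104×10^6.

3.10×10^6 L_☉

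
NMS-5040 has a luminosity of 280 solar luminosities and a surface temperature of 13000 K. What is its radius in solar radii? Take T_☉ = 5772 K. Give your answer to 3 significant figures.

R/R_☉ = √(L/L_☉) / (T/T_☉)² = √(280) / (2.252)²
       = 16.73 / 5.073 = 3.299.

3.30 solar radii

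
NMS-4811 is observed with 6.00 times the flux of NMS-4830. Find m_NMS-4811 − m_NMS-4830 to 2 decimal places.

-1.95

m_NMS-4811 − m_NMS-4830 = −2.5 log₁₀(F_NMS-4811/F_NMS-4830) = −2.5 log₁₀(6.00) = −2.5 × (0.778) = -1.945.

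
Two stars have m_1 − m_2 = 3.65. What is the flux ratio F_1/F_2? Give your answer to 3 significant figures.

0.0347

F_1/F_2 = 10^(−(m_1 − m_2)/2.5) = 10^(-3.65/2.5) = 10^-1.460 = 0.03467.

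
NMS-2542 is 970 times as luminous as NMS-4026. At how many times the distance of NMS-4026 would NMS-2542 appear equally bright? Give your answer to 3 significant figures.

Equal flux requires L_NMS-2542/d_NMS-2542² = L_NMS-4026/d_NMS-4026², so d_NMS-2542/d_NMS-4026 = √(L_NMS-2542/L_NMS-4026)
= √(970) = 31.14.

31.1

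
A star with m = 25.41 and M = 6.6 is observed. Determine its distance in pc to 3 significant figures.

m − M = 5 log₁₀(d/10 pc)
25.41 − (6.6) = 18.81 = 5 log₁₀(d/10)
d = 10 × 10^(18.81/5) = 10 × 10^3.762 = 5.781×10^4 pc.

5.78×10^4 pc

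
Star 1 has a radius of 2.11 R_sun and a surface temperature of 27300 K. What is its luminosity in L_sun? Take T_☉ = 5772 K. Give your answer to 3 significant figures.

2.23×10^3 L_sun

L/L_☉ = (R/R_☉)² (T/T_☉)⁴ = (2.11)² × (27300/5772)⁴
       = 4.452 × (4.730)⁴ = 4.452 × 500.4 = 2228.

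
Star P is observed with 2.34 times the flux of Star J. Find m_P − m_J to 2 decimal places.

-0.92

m_P − m_J = −2.5 log₁₀(F_P/F_J) = −2.5 log₁₀(2.34) = −2.5 × (0.369) = -0.923.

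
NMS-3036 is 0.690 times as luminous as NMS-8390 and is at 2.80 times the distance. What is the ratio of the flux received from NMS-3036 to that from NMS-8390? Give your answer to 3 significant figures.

F = L/(4πd²), so F_NMS-3036/F_NMS-8390 = (L_NMS-3036/L_NMS-8390) / (d_NMS-3036/d_NMS-8390)²
= 0.690 / (2.80)² = 0.690 / 7.840 = 0.08801.

0.0880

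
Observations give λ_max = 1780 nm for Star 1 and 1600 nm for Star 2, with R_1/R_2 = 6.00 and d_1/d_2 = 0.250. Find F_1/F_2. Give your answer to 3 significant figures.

376

Wien's law: T_1/T_2 = λ_2/λ_1 = 1600/1780 = 0.8989.
L_1/L_2 = (R_1/R_2)²(T_1/T_2)⁴ = (6.00)²(0.8989)⁴ = 23.50.
F_1/F_2 = (L_1/L_2)/(d_1/d_2)² = 23.50/(0.250)² = 376.0.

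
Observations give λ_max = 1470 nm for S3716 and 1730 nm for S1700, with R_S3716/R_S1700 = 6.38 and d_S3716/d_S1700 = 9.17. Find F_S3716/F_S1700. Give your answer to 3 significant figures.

0.929

Wien's law: T_S3716/T_S1700 = λ_S1700/λ_S3716 = 1730/1470 = 1.177.
L_S3716/L_S1700 = (R_S3716/R_S1700)²(T_S3716/T_S1700)⁴ = (6.38)²(1.177)⁴ = 78.08.
F_S3716/F_S1700 = (L_S3716/L_S1700)/(d_S3716/d_S1700)² = 78.08/(9.17)² = 0.9286.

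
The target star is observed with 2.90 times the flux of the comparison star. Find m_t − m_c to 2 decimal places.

m_t − m_c = −2.5 log₁₀(F_t/F_c) = −2.5 log₁₀(2.90) = −2.5 × (0.462) = -1.156.

-1.16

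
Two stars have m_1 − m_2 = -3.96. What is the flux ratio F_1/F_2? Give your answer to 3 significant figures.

38.4

F_1/F_2 = 10^(−(m_1 − m_2)/2.5) = 10^(3.96/2.5) = 10^1.584 = 38.37.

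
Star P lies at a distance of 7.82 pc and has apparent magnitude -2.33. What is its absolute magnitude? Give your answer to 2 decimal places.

M = m − 5 log₁₀(d/10 pc) = -2.33 − 5 log₁₀(7.82/10)
  = -2.33 − 5 × -0.107 = -2.33 − -0.53 = -1.80.

-1.80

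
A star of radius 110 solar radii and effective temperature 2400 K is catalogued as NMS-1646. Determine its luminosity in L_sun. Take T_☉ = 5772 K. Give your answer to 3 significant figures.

L/L_☉ = (R/R_☉)² (T/T_☉)⁴ = (110)² × (2400/5772)⁴
       = 1.210×10^4 × (0.4158)⁴ = 1.210×10^4 × 0.02989 = 361.7.

362 L_sun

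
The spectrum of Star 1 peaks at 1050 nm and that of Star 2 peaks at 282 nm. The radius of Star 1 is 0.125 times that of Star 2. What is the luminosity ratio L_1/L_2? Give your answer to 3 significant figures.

Wien's law gives T ∝ 1/λ_max, so T_1/T_2 = λ_2/λ_1 = 282/1050 = 0.2686.
Then L ∝ R²T⁴ gives L_1/L_2 = (0.125)² × (0.2686)⁴ = 0.01562 × 0.005203 = 8.129×10^-5.

8.13×10^-5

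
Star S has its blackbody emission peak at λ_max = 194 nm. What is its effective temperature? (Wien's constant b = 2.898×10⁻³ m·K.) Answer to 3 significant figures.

1.49×10^4 K

T = b/λ_max = 2.898×10⁻³ / (194×10⁻⁹) = 1.494×10^4 K.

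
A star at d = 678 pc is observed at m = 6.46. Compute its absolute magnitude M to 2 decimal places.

M = m − 5 log₁₀(d/10 pc) = 6.46 − 5 log₁₀(678/10)
  = 6.46 − 5 × 1.831 = 6.46 − 9.16 = -2.70.

-2.70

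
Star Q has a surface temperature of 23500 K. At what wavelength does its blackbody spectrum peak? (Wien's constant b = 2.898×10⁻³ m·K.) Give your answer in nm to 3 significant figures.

123 nm

λ_max = b/T = 2.898×10⁻³ / 23500 = 1.23×10^-7 m = 123.3 nm.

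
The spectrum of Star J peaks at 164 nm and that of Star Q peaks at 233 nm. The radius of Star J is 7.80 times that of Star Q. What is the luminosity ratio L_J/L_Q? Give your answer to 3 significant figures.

Wien's law gives T ∝ 1/λ_max, so T_J/T_Q = λ_Q/λ_J = 233/164 = 1.421.
Then L ∝ R²T⁴ gives L_J/L_Q = (7.80)² × (1.421)⁴ = 60.84 × 4.074 = 247.9.

248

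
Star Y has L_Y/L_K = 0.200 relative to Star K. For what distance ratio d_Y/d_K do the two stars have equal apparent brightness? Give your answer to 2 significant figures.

0.45

Equal flux requires L_Y/d_Y² = L_K/d_K², so d_Y/d_K = √(L_Y/L_K)
= √(0.200) = 0.4472.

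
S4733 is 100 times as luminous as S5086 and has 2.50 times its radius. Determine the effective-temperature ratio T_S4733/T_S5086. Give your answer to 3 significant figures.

2.00

L ∝ R²T⁴ gives T ∝ (L/R²)^(1/4), so
T_S4733/T_S5086 = (100 / 2.50²)^(1/4) = (16.00)^(1/4) = 2.000.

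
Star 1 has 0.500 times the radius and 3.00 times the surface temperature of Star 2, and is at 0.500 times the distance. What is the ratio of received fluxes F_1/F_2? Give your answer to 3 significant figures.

81.0

L_1/L_2 = (R_1/R_2)²(T_1/T_2)⁴ = (0.500)² × (3.00)⁴ = 20.25.
F_1/F_2 = (L_1/L_2)/(d_1/d_2)² = 20.25 / (0.500)² = 81.00.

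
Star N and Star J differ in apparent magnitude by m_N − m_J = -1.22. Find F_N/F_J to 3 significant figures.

F_N/F_J = 10^(−(m_N − m_J)/2.5) = 10^(1.22/2.5) = 10^0.488 = 3.076.

3.08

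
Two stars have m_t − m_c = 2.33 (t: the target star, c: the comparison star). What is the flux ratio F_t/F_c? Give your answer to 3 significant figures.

0.117

F_t/F_c = 10^(−(m_t − m_c)/2.5) = 10^(-2.33/2.5) = 10^-0.932 = 0.1169.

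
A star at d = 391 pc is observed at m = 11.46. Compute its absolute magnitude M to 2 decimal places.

M = m − 5 log₁₀(d/10 pc) = 11.46 − 5 log₁₀(391/10)
  = 11.46 − 5 × 1.592 = 11.46 − 7.96 = 3.50.

3.50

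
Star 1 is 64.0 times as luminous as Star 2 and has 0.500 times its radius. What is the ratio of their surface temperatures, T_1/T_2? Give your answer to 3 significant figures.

4.00

L ∝ R²T⁴ gives T ∝ (L/R²)^(1/4), so
T_1/T_2 = (64.0 / 0.500²)^(1/4) = (256.0)^(1/4) = 4.000.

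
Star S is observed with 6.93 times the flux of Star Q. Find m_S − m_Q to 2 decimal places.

m_S − m_Q = −2.5 log₁₀(F_S/F_Q) = −2.5 log₁₀(6.93) = −2.5 × (0.841) = -2.102.

-2.10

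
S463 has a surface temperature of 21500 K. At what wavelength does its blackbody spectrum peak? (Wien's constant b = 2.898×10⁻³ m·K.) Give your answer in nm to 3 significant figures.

λ_max = b/T = 2.898×10⁻³ / 21500 = 1.35×10^-7 m = 134.8 nm.

135 nm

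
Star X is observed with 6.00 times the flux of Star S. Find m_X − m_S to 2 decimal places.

m_X − m_S = −2.5 log₁₀(F_X/F_S) = −2.5 log₁₀(6.00) = −2.5 × (0.778) = -1.945.

-1.95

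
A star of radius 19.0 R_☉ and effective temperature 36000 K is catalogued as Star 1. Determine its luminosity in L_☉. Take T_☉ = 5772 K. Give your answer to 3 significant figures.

L/L_☉ = (R/R_☉)² (T/T_☉)⁴ = (19.0)² × (36000/5772)⁴
       = 361.0 × (6.237)⁴ = 361.0 × 1513 = 5.463×10^5.

5.46×10^5 L_☉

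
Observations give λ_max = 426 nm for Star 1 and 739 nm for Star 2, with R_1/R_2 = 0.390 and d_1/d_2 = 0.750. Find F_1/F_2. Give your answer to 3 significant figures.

Wien's law: T_1/T_2 = λ_2/λ_1 = 739/426 = 1.735.
L_1/L_2 = (R_1/R_2)²(T_1/T_2)⁴ = (0.390)²(1.735)⁴ = 1.377.
F_1/F_2 = (L_1/L_2)/(d_1/d_2)² = 1.377/(0.750)² = 2.449.

2.45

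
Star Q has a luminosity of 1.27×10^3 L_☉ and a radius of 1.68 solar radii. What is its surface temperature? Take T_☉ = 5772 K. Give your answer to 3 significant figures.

2.66×10^4 K

T/T_☉ = (L/L_☉)^(1/4) / (R/R_☉)^(1/2)
T = 5772 × (1.27×10^3)^(1/4) / √(1.68) = 5772 × 5.970 / 1.296 = 2.658×10^4 K.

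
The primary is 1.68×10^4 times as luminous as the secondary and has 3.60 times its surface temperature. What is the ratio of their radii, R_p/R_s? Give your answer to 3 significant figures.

L ∝ R²T⁴ gives R ∝ √L / T², so
R_p/R_s = √(1.68×10^4) / (3.60)² = 129.6 / 12.96 = 10.00.

10.0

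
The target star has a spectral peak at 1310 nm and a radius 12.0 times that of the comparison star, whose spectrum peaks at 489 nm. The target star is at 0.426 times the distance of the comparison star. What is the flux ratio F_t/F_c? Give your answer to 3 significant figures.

Wien's law: T_t/T_c = λ_c/λ_t = 489/1310 = 0.3733.
L_t/L_c = (R_t/R_c)²(T_t/T_c)⁴ = (12.0)²(0.3733)⁴ = 2.796.
F_t/F_c = (L_t/L_c)/(d_t/d_c)² = 2.796/(0.426)² = 15.41.

15.4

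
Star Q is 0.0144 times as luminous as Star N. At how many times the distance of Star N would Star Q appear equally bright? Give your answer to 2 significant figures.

Equal flux requires L_Q/d_Q² = L_N/d_N², so d_Q/d_N = √(L_Q/L_N)
= √(0.0144) = 0.1200.

0.12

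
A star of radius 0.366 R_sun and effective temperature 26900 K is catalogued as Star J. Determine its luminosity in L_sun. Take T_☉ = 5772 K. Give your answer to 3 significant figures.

63.2 L_sun

L/L_☉ = (R/R_☉)² (T/T_☉)⁴ = (0.366)² × (26900/5772)⁴
       = 0.1340 × (4.660)⁴ = 0.1340 × 471.7 = 63.19.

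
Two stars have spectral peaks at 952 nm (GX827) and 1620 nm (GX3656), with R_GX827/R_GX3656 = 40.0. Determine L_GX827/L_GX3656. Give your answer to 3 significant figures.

1.34×10^4

Wien's law gives T ∝ 1/λ_max, so T_GX827/T_GX3656 = λ_GX3656/λ_GX827 = 1620/952 = 1.702.
Then L ∝ R²T⁴ gives L_GX827/L_GX3656 = (40.0)² × (1.702)⁴ = 1600 × 8.385 = 1.342×10^4.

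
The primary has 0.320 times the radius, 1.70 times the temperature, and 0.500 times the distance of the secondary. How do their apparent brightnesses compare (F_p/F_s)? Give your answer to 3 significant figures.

L_p/L_s = (R_p/R_s)²(T_p/T_s)⁴ = (0.320)² × (1.70)⁴ = 0.8553.
F_p/F_s = (L_p/L_s)/(d_p/d_s)² = 0.8553 / (0.500)² = 3.421.

3.42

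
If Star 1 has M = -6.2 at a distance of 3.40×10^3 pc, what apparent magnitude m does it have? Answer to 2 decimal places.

6.46

m = M + 5 log₁₀(d/10 pc) = -6.2 + 5 log₁₀(3.40×10^3/10)
  = -6.2 + 5 × 2.531 = -6.2 + 12.66 = 6.46.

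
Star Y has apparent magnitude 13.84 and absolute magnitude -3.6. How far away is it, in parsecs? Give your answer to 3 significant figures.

m − M = 5 log₁₀(d/10 pc)
13.84 − (-3.6) = 17.44 = 5 log₁₀(d/10)
d = 10 × 10^(17.44/5) = 10 × 10^3.488 = 3.076×10^4 pc.

3.08×10^4 pc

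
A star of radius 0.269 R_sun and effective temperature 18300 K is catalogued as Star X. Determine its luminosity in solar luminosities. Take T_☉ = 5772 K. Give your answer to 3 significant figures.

L/L_☉ = (R/R_☉)² (T/T_☉)⁴ = (0.269)² × (18300/5772)⁴
       = 0.07236 × (3.170)⁴ = 0.07236 × 101.0 = 7.311.

7.31 solar luminosities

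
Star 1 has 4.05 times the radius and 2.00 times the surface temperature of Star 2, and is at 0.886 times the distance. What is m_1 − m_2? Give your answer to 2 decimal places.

L_1/L_2 = (4.05)²(2.00)⁴ = 262.4.
F_1/F_2 = (L_1/L_2)/(d_1/d_2)² = 262.4/0.7850 = 334.3.
m_1 − m_2 = −2.5 log₁₀(334.3) = -6.31.

-6.31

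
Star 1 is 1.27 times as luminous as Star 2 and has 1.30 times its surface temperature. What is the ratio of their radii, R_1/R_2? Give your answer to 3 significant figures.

L ∝ R²T⁴ gives R ∝ √L / T², so
R_1/R_2 = √(1.27) / (1.30)² = 1.127 / 1.690 = 0.6668.

0.667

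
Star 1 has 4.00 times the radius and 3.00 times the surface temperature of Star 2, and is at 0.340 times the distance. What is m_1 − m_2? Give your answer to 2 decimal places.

-10.12

L_1/L_2 = (4.00)²(3.00)⁴ = 1296.
F_1/F_2 = (L_1/L_2)/(d_1/d_2)² = 1296/0.1156 = 1.121×10^4.
m_1 − m_2 = −2.5 log₁₀(1.121×10^4) = -10.12.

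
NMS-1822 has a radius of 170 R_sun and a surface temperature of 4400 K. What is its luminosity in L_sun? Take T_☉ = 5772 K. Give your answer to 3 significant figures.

L/L_☉ = (R/R_☉)² (T/T_☉)⁴ = (170)² × (4400/5772)⁴
       = 2.890×10^4 × (0.7623)⁴ = 2.890×10^4 × 0.3377 = 9759.

9.76×10^3 L_sun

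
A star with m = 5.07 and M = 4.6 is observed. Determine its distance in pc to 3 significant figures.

m − M = 5 log₁₀(d/10 pc)
5.07 − (4.6) = 0.47 = 5 log₁₀(d/10)
d = 10 × 10^(0.47/5) = 10 × 10^0.094 = 12.42 pc.

12.4 pc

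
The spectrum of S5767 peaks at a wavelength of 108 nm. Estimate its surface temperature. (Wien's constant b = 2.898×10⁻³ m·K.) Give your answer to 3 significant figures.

2.68×10^4 K

T = b/λ_max = 2.898×10⁻³ / (108×10⁻⁹) = 2.683×10^4 K.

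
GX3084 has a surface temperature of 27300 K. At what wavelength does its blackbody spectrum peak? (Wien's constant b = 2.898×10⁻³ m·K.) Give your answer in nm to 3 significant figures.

λ_max = b/T = 2.898×10⁻³ / 27300 = 1.06×10^-7 m = 106.2 nm.

106 nm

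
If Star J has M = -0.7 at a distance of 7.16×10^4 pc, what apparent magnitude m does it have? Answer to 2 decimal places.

18.57

m = M + 5 log₁₀(d/10 pc) = -0.7 + 5 log₁₀(7.16×10^4/10)
  = -0.7 + 5 × 3.855 = -0.7 + 19.27 = 18.57.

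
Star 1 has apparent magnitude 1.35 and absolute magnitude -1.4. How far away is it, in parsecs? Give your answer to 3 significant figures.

m − M = 5 log₁₀(d/10 pc)
1.35 − (-1.4) = 2.75 = 5 log₁₀(d/10)
d = 10 × 10^(2.75/5) = 10 × 10^0.550 = 35.48 pc.

35.5 pc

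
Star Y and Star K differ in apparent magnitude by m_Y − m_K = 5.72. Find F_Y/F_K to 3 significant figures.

0.00515

F_Y/F_K = 10^(−(m_Y − m_K)/2.5) = 10^(-5.72/2.5) = 10^-2.288 = 0.005152.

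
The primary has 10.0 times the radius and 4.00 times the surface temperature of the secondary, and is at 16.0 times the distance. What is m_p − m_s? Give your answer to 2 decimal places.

-5.00

L_p/L_s = (10.0)²(4.00)⁴ = 2.560×10^4.
F_p/F_s = (L_p/L_s)/(d_p/d_s)² = 2.560×10^4/256.0 = 100.0.
m_p − m_s = −2.5 log₁₀(100.0) = -5.00.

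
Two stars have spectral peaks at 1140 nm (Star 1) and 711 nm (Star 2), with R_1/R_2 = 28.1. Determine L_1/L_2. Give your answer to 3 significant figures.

Wien's law gives T ∝ 1/λ_max, so T_1/T_2 = λ_2/λ_1 = 711/1140 = 0.6237.
Then L ∝ R²T⁴ gives L_1/L_2 = (28.1)² × (0.6237)⁴ = 789.6 × 0.1513 = 119.5.

119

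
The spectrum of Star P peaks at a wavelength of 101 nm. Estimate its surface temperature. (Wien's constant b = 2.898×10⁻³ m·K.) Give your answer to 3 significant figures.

2.87×10^4 K

T = b/λ_max = 2.898×10⁻³ / (101×10⁻⁹) = 2.869×10^4 K.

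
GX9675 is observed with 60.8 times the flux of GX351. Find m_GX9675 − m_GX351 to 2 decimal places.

m_GX9675 − m_GX351 = −2.5 log₁₀(F_GX9675/F_GX351) = −2.5 log₁₀(60.8) = −2.5 × (1.784) = -4.460.

-4.46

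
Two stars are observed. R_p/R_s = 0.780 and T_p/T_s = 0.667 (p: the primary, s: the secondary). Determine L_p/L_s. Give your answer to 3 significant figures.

From the Stefan–Boltzmann law, L ∝ R²T⁴, so
L_p/L_s = (R_p/R_s)² (T_p/T_s)⁴ = (0.780)² × (0.667)⁴ = 0.6084 × 0.1979 = 0.1204.

0.120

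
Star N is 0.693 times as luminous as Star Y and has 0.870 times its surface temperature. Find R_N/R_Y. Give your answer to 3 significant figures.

1.10

L ∝ R²T⁴ gives R ∝ √L / T², so
R_N/R_Y = √(0.693) / (0.870)² = 0.8325 / 0.7569 = 1.100.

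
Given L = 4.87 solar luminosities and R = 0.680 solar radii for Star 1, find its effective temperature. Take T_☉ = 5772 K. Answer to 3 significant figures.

1.04×10^4 K

T/T_☉ = (L/L_☉)^(1/4) / (R/R_☉)^(1/2)
T = 5772 × (4.87)^(1/4) / √(0.680) = 5772 × 1.486 / 0.8246 = 1.040×10^4 K.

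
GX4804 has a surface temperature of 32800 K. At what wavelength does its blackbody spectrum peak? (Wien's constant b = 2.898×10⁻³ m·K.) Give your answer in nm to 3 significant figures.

88.4 nm

λ_max = b/T = 2.898×10⁻³ / 32800 = 8.84×10^-8 m = 88.35 nm.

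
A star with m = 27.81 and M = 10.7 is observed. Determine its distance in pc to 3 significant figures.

2.64×10^4 pc

m − M = 5 log₁₀(d/10 pc)
27.81 − (10.7) = 17.11 = 5 log₁₀(d/10)
d = 10 × 10^(17.11/5) = 10 × 10^3.422 = 2.642×10^4 pc.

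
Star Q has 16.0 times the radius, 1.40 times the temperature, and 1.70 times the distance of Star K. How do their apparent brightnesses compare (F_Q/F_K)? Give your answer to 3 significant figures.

340

L_Q/L_K = (R_Q/R_K)²(T_Q/T_K)⁴ = (16.0)² × (1.40)⁴ = 983.4.
F_Q/F_K = (L_Q/L_K)/(d_Q/d_K)² = 983.4 / (1.70)² = 340.3.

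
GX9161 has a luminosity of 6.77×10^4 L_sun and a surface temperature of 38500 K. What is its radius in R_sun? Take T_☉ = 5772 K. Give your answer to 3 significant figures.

5.85 R_sun

R/R_☉ = √(L/L_☉) / (T/T_☉)² = √(6.77×10^4) / (6.670)²
       = 260.2 / 44.49 = 5.848.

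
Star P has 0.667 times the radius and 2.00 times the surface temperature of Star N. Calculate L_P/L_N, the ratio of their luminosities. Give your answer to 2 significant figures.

7.1

From the Stefan–Boltzmann law, L ∝ R²T⁴, so
L_P/L_N = (R_P/R_N)² (T_P/T_N)⁴ = (0.667)² × (2.00)⁴ = 0.4449 × 16.00 = 7.118.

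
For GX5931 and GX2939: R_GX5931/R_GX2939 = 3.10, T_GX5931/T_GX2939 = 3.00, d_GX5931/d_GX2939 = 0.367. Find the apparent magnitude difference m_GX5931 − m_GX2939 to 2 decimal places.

L_GX5931/L_GX2939 = (3.10)²(3.00)⁴ = 778.4.
F_GX5931/F_GX2939 = (L_GX5931/L_GX2939)/(d_GX5931/d_GX2939)² = 778.4/0.1347 = 5779.
m_GX5931 − m_GX2939 = −2.5 log₁₀(5779) = -9.40.

-9.40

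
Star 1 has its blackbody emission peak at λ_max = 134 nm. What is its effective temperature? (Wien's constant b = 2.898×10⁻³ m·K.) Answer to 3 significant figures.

T = b/λ_max = 2.898×10⁻³ / (134×10⁻⁹) = 2.163×10^4 K.

2.16×10^4 K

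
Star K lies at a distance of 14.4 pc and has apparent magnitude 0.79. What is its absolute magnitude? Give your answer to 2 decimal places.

M = m − 5 log₁₀(d/10 pc) = 0.79 − 5 log₁₀(14.4/10)
  = 0.79 − 5 × 0.158 = 0.79 − 0.79 = -0.00.

-0.00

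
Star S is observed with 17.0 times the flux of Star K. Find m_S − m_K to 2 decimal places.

-3.08

m_S − m_K = −2.5 log₁₀(F_S/F_K) = −2.5 log₁₀(17.0) = −2.5 × (1.230) = -3.076.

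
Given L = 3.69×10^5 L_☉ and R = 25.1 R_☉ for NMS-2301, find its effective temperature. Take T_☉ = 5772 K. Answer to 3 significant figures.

T/T_☉ = (L/L_☉)^(1/4) / (R/R_☉)^(1/2)
T = 5772 × (3.69×10^5)^(1/4) / √(25.1) = 5772 × 24.65 / 5.010 = 2.840×10^4 K.

2.84×10^4 K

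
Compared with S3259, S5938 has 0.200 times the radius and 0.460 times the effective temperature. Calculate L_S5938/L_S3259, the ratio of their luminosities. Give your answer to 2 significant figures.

0.0018

From the Stefan–Boltzmann law, L ∝ R²T⁴, so
L_S5938/L_S3259 = (R_S5938/R_S3259)² (T_S5938/T_S3259)⁴ = (0.200)² × (0.460)⁴ = 0.04000 × 0.04477 = 0.001791.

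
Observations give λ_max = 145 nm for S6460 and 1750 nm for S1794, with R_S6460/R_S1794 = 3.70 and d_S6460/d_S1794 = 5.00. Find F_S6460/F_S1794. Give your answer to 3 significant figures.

1.16×10^4

Wien's law: T_S6460/T_S1794 = λ_S1794/λ_S6460 = 1750/145 = 12.07.
L_S6460/L_S1794 = (R_S6460/R_S1794)²(T_S6460/T_S1794)⁴ = (3.70)²(12.07)⁴ = 2.905×10^5.
F_S6460/F_S1794 = (L_S6460/L_S1794)/(d_S6460/d_S1794)² = 2.905×10^5/(5.00)² = 1.162×10^4.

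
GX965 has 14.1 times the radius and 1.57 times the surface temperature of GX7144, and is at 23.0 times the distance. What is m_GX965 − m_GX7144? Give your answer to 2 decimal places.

L_GX965/L_GX7144 = (14.1)²(1.57)⁴ = 1208.
F_GX965/F_GX7144 = (L_GX965/L_GX7144)/(d_GX965/d_GX7144)² = 1208/529.0 = 2.283.
m_GX965 − m_GX7144 = −2.5 log₁₀(2.283) = -0.90.

-0.90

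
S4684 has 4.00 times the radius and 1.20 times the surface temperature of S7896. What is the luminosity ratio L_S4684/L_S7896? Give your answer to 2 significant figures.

From the Stefan–Boltzmann law, L ∝ R²T⁴, so
L_S4684/L_S7896 = (R_S4684/R_S7896)² (T_S4684/T_S7896)⁴ = (4.00)² × (1.20)⁴ = 16.00 × 2.074 = 33.18.

33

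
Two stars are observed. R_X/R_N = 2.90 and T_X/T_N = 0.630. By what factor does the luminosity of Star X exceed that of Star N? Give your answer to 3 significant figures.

From the Stefan–Boltzmann law, L ∝ R²T⁴, so
L_X/L_N = (R_X/R_N)² (T_X/T_N)⁴ = (2.90)² × (0.630)⁴ = 8.410 × 0.1575 = 1.325.

1.32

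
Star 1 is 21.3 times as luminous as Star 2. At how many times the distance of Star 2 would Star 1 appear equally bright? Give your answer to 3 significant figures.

Equal flux requires L_1/d_1² = L_2/d_2², so d_1/d_2 = √(L_1/L_2)
= √(21.3) = 4.615.

4.62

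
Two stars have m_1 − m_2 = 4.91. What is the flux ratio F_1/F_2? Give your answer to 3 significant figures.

F_1/F_2 = 10^(−(m_1 − m_2)/2.5) = 10^(-4.91/2.5) = 10^-1.964 = 0.01086.

0.0109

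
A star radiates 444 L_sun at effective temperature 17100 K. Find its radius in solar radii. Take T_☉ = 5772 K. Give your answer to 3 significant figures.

R/R_☉ = √(L/L_☉) / (T/T_☉)² = √(444) / (2.963)²
       = 21.07 / 8.777 = 2.401.

2.40 solar radii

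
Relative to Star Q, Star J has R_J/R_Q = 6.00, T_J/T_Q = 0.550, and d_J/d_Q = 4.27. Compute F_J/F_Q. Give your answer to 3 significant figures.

L_J/L_Q = (R_J/R_Q)²(T_J/T_Q)⁴ = (6.00)² × (0.550)⁴ = 3.294.
F_J/F_Q = (L_J/L_Q)/(d_J/d_Q)² = 3.294 / (4.27)² = 0.1807.

0.181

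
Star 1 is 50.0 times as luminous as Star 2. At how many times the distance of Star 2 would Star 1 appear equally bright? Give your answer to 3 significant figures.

Equal flux requires L_1/d_1² = L_2/d_2², so d_1/d_2 = √(L_1/L_2)
= √(50.0) = 7.071.

7.07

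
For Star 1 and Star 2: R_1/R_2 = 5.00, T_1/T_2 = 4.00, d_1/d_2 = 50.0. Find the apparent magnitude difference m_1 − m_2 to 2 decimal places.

L_1/L_2 = (5.00)²(4.00)⁴ = 6400.
F_1/F_2 = (L_1/L_2)/(d_1/d_2)² = 6400/2500 = 2.560.
m_1 − m_2 = −2.5 log₁₀(2.560) = -1.02.

-1.02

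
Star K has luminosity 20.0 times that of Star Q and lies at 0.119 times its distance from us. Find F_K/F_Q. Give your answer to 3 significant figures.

1.41×10^3

F = L/(4πd²), so F_K/F_Q = (L_K/L_Q) / (d_K/d_Q)²
= 20.0 / (0.119)² = 20.0 / 0.01416 = 1412.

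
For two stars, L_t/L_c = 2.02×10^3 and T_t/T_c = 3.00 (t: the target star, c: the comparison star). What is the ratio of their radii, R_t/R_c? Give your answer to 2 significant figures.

L ∝ R²T⁴ gives R ∝ √L / T², so
R_t/R_c = √(2.02×10^3) / (3.00)² = 44.94 / 9.000 = 4.994.

5.0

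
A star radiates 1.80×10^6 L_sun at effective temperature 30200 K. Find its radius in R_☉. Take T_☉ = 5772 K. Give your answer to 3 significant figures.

49.0 R_☉

R/R_☉ = √(L/L_☉) / (T/T_☉)² = √(1.80×10^6) / (5.232)²
       = 1342 / 27.38 = 49.01.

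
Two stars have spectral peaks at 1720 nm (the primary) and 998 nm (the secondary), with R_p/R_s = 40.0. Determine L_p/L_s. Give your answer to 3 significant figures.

Wien's law gives T ∝ 1/λ_max, so T_p/T_s = λ_s/λ_p = 998/1720 = 0.5802.
Then L ∝ R²T⁴ gives L_p/L_s = (40.0)² × (0.5802)⁴ = 1600 × 0.1133 = 181.4.

181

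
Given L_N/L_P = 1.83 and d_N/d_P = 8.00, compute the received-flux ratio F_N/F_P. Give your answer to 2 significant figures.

0.029

F = L/(4πd²), so F_N/F_P = (L_N/L_P) / (d_N/d_P)²
= 1.83 / (8.00)² = 1.83 / 64.00 = 0.02859.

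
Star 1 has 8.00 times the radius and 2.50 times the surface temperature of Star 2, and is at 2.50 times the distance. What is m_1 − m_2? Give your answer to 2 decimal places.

-6.51

L_1/L_2 = (8.00)²(2.50)⁴ = 2500.
F_1/F_2 = (L_1/L_2)/(d_1/d_2)² = 2500/6.250 = 400.0.
m_1 − m_2 = −2.5 log₁₀(400.0) = -6.51.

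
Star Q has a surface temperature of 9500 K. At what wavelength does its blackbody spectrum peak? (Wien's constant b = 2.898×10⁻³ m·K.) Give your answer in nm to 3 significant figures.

305 nm

λ_max = b/T = 2.898×10⁻³ / 9500 = 3.05×10^-7 m = 305.1 nm.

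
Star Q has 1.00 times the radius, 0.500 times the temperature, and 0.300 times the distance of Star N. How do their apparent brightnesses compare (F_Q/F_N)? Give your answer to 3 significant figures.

0.694

L_Q/L_N = (R_Q/R_N)²(T_Q/T_N)⁴ = (1.00)² × (0.500)⁴ = 0.06250.
F_Q/F_N = (L_Q/L_N)/(d_Q/d_N)² = 0.06250 / (0.300)² = 0.6944.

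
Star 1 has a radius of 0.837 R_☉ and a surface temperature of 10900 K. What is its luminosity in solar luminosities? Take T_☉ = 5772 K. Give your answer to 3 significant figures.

L/L_☉ = (R/R_☉)² (T/T_☉)⁴ = (0.837)² × (10900/5772)⁴
       = 0.7006 × (1.888)⁴ = 0.7006 × 12.72 = 8.909.

8.91 solar luminosities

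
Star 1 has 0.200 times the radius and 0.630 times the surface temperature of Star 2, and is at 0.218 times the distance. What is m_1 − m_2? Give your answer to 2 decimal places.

2.19

L_1/L_2 = (0.200)²(0.630)⁴ = 0.006301.
F_1/F_2 = (L_1/L_2)/(d_1/d_2)² = 0.006301/0.04752 = 0.1326.
m_1 − m_2 = −2.5 log₁₀(0.1326) = 2.19.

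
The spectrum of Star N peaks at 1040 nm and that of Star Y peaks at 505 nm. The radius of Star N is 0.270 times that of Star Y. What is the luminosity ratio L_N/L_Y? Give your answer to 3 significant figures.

0.00405

Wien's law gives T ∝ 1/λ_max, so T_N/T_Y = λ_Y/λ_N = 505/1040 = 0.4856.
Then L ∝ R²T⁴ gives L_N/L_Y = (0.270)² × (0.4856)⁴ = 0.07290 × 0.05559 = 0.004053.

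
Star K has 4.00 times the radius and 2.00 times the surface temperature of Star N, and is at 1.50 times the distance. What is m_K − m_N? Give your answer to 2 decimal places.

-5.14

L_K/L_N = (4.00)²(2.00)⁴ = 256.0.
F_K/F_N = (L_K/L_N)/(d_K/d_N)² = 256.0/2.250 = 113.8.
m_K − m_N = −2.5 log₁₀(113.8) = -5.14.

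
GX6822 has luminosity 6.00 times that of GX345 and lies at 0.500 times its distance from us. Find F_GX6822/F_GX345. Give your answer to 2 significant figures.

F = L/(4πd²), so F_GX6822/F_GX345 = (L_GX6822/L_GX345) / (d_GX6822/d_GX345)²
= 6.00 / (0.500)² = 6.00 / 0.2500 = 24.00.

24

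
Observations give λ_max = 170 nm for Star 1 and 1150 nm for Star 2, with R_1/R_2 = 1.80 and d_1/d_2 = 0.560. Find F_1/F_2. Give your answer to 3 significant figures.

Wien's law: T_1/T_2 = λ_2/λ_1 = 1150/170 = 6.765.
L_1/L_2 = (R_1/R_2)²(T_1/T_2)⁴ = (1.80)²(6.765)⁴ = 6785.
F_1/F_2 = (L_1/L_2)/(d_1/d_2)² = 6785/(0.560)² = 2.164×10^4.

2.16×10^4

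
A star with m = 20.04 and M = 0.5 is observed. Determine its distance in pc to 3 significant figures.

8.09×10^4 pc

m − M = 5 log₁₀(d/10 pc)
20.04 − (0.5) = 19.54 = 5 log₁₀(d/10)
d = 10 × 10^(19.54/5) = 10 × 10^3.908 = 8.091×10^4 pc.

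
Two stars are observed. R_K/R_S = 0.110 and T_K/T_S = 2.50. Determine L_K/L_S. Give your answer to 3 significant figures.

From the Stefan–Boltzmann law, L ∝ R²T⁴, so
L_K/L_S = (R_K/R_S)² (T_K/T_S)⁴ = (0.110)² × (2.50)⁴ = 0.01210 × 39.06 = 0.4727.

0.473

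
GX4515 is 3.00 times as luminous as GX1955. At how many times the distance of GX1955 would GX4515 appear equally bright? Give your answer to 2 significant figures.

1.7

Equal flux requires L_GX4515/d_GX4515² = L_GX1955/d_GX1955², so d_GX4515/d_GX1955 = √(L_GX4515/L_GX1955)
= √(3.00) = 1.732.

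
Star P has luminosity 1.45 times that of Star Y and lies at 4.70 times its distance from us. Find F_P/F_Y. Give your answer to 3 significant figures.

0.0656

F = L/(4πd²), so F_P/F_Y = (L_P/L_Y) / (d_P/d_Y)²
= 1.45 / (4.70)² = 1.45 / 22.09 = 0.06564.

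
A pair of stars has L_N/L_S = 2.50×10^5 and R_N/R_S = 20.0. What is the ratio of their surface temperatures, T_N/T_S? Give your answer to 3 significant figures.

5.00

L ∝ R²T⁴ gives T ∝ (L/R²)^(1/4), so
T_N/T_S = (2.50×10^5 / 20.0²)^(1/4) = (625.0)^(1/4) = 5.000.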